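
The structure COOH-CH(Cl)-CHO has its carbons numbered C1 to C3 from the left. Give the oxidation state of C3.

C3 has one bond to C (0), a double bond to O (2×+1 = +2), one bond to H (-1).
Oxidation state = 0 + 2 − 1 = +1.

+1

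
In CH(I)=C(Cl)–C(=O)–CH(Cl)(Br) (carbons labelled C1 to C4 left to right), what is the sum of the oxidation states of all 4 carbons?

Tallying each carbon's bonds:
C1: 2C, 1H, 1I → 0 − 1 + 1 = 0
C2: 3C, 1Cl → 0 + 1 = +1
C3: 2C, 2O → 0 + 2 = +2
C4: 1C, 1H, 1Cl, 1Br → 0 − 1 + 1 + 1 = +1
Sum = 0 + 1 + 2 + 1 = +4.

+4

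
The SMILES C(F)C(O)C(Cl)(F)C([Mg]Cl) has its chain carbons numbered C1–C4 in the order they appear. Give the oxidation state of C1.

-1

C1 has one bond to C (0), one bond to F (+1), one bond to H (-1), one bond to H (-1).
Oxidation state = 0 + 1 − 1 − 1 = -1.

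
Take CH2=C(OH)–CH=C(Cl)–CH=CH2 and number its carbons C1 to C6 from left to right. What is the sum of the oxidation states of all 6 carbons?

Tallying each carbon's bonds:
C1: 2C, 2H → 0 − 2 = -2
C2: 3C, 1O → 0 + 1 = +1
C3: 3C, 1H → 0 − 1 = -1
C4: 3C, 1Cl → 0 + 1 = +1
C5: 3C, 1H → 0 − 1 = -1
C6: 2C, 2H → 0 − 2 = -2
Sum = -2 + 1 − 1 + 1 − 1 − 2 = -4.

-4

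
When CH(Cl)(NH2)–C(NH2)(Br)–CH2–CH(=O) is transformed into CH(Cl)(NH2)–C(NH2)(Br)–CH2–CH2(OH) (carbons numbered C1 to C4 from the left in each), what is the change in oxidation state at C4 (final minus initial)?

Before: C4 has 1 bond to C, 1 bond to H, 2 bonds to O → oxidation state +1.
After: C4 has 1 bond to C, 2 bonds to H, 1 bond to O → oxidation state -1.
Δ = -1 − (+1) = -2, so this is a reduction at C4.

-2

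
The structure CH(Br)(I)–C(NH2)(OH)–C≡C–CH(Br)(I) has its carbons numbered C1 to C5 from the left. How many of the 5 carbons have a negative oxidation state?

0

Tallying each carbon's bonds:
C1: 1C, 1H, 1Br, 1I → 0 − 1 + 1 + 1 = +1
C2: 2C, 1O, 1N → 0 + 1 + 1 = +2
C3: 4C → 0 = 0
C4: 4C → 0 = 0
C5: 1C, 1H, 1Br, 1I → 0 − 1 + 1 + 1 = +1
0 carbons meet the condition.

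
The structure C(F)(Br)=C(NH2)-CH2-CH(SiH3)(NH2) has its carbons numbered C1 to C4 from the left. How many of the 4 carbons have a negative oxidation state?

Assign +1 per bond to O/N/halogen, −1 per bond to H or an electropositive element, and 0 per bond to carbon. Tallying each carbon:
C1: 2C, 1F, 1Br → 0 + 1 + 1 = +2
C2: 3C, 1N → 0 + 1 = +1
C3: 2C, 2H → 0 − 2 = -2
C4: 1C, 1H, 1N, 1Si → 0 − 1 + 1 − 1 = -1
2 carbons (C3, C4) meet the condition.

2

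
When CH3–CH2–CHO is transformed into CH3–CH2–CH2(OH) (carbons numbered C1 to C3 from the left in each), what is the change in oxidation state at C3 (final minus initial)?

Before: C3 has 1 bond to C, 1 bond to H, 2 bonds to O → oxidation state +1.
After: C3 has 1 bond to C, 2 bonds to H, 1 bond to O → oxidation state -1.
Δ = -1 − (+1) = -2, so this is a reduction at C3.

-2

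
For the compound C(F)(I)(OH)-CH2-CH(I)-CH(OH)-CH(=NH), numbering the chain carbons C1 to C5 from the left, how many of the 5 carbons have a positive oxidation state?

2

Tallying each carbon's bonds:
C1: 1C, 1O, 1F, 1I → 0 + 1 + 1 + 1 = +3
C2: 2C, 2H → 0 − 2 = -2
C3: 2C, 1H, 1I → 0 − 1 + 1 = 0
C4: 2C, 1H, 1O → 0 − 1 + 1 = 0
C5: 1C, 1H, 2N → 0 − 1 + 2 = +1
2 carbons (C1, C5) meet the condition.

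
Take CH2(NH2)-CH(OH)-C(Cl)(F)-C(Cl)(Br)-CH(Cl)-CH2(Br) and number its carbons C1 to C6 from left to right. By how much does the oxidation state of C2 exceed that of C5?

0

C2: 2C, 1H, 1O → 0 − 1 + 1 = 0
C5: 2C, 1H, 1Cl → 0 − 1 + 1 = 0
Difference: 0 − (0) = 0.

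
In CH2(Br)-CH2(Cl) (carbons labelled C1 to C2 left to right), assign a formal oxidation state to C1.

Assign +1 per bond to O/N/halogen, −1 per bond to H or an electropositive element, and 0 per bond to carbon.
C1 has one bond to C (0), one bond to H (-1), one bond to Br (+1), one bond to H (-1).
Oxidation state = 0 − 1 + 1 − 1 = -1.

-1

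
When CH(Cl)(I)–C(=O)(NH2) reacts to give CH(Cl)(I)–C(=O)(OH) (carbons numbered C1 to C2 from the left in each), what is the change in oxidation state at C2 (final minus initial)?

Before: C2 has 1 bond to C, 2 bonds to O, 1 bond to N → oxidation state +3.
After: C2 has 1 bond to C, 3 bonds to O → oxidation state +3.
Δ = +3 − (+3) = 0, so no net redox change at C2.

0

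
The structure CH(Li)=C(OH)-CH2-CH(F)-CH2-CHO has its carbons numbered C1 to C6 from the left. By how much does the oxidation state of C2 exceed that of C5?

C2: 3C, 1O → 0 + 1 = +1
C5: 2C, 2H → 0 − 2 = -2
Difference: +1 − (-2) = +3.

+3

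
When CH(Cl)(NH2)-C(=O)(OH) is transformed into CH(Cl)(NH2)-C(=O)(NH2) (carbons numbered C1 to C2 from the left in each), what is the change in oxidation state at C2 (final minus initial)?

Before: C2 has 1 bond to C, 3 bonds to O → oxidation state +3.
After: C2 has 1 bond to C, 2 bonds to O, 1 bond to N → oxidation state +3.
Δ = +3 − (+3) = 0, so no net redox change at C2.

0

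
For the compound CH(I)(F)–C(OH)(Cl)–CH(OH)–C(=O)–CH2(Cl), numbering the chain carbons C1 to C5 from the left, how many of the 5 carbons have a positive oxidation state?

3

Tallying each carbon's bonds:
C1: 1C, 1H, 1F, 1I → 0 − 1 + 1 + 1 = +1
C2: 2C, 1O, 1Cl → 0 + 1 + 1 = +2
C3: 2C, 1H, 1O → 0 − 1 + 1 = 0
C4: 2C, 2O → 0 + 2 = +2
C5: 1C, 2H, 1Cl → 0 − 2 + 1 = -1
3 carbons (C1, C2, C4) meet the condition.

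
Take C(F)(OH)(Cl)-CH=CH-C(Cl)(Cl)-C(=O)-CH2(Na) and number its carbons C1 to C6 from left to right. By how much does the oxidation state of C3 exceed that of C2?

C3: 3C, 1H → 0 − 1 = -1
C2: 3C, 1H → 0 − 1 = -1
Difference: -1 − (-1) = 0.

0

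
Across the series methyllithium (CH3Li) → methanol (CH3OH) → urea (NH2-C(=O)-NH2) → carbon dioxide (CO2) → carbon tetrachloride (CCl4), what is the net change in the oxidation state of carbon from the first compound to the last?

Carbon oxidation states along the series — methyllithium: -4, methanol: -2, urea: +4, carbon dioxide: +4, carbon tetrachloride: +4.
Net change = +4 − (-4) = +8.

+8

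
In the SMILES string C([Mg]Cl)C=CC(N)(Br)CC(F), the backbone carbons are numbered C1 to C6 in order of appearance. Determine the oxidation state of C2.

Count +1 for every bond to an atom more electronegative than carbon and −1 for every bond to one less electronegative; C–C bonds are 0.
C2 has one bond to C (0), a double bond to C (2×0 = 0), one bond to H (-1).
Oxidation state = 0 + 0 − 1 = -1.

-1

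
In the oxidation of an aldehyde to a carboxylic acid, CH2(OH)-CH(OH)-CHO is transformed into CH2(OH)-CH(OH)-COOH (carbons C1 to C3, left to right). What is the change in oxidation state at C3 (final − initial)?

+2

Before: C3 has 1 bond to C, 1 bond to H, 2 bonds to O → oxidation state +1.
After: C3 has 1 bond to C, 3 bonds to O → oxidation state +3.
Δ = +3 − (+1) = +2, so this is an oxidation at C3.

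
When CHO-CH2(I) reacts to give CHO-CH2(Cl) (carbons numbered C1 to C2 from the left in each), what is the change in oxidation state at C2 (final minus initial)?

0

Before: C2 has 1 bond to C, 2 bonds to H, 1 bond to I → oxidation state -1.
After: C2 has 1 bond to C, 2 bonds to H, 1 bond to Cl → oxidation state -1.
Δ = -1 − (-1) = 0, so no net redox change at C2.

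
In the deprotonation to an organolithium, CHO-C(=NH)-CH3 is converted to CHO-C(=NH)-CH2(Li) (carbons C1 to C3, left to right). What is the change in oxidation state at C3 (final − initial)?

0

Before: C3 has 1 bond to C, 3 bonds to H → oxidation state -3.
After: C3 has 1 bond to C, 2 bonds to H, 1 bond to Li → oxidation state -3.
Δ = -3 − (-3) = 0, so no net redox change at C3.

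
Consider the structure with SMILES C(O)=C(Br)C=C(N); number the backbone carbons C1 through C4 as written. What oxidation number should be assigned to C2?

Assign +1 per bond to O/N/halogen, −1 per bond to H or an electropositive element, and 0 per bond to carbon.
C2 has a double bond to C (2×0 = 0), one bond to C (0), one bond to Br (+1).
Oxidation state = 0 + 0 + 1 = +1.

+1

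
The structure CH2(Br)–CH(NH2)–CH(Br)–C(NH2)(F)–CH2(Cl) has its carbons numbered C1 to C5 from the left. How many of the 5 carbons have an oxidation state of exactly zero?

2

Assign +1 per bond to O/N/halogen, −1 per bond to H or an electropositive element, and 0 per bond to carbon. Tallying each carbon:
C1: 1C, 2H, 1Br → 0 − 2 + 1 = -1
C2: 2C, 1H, 1N → 0 − 1 + 1 = 0
C3: 2C, 1H, 1Br → 0 − 1 + 1 = 0
C4: 2C, 1N, 1F → 0 + 1 + 1 = +2
C5: 1C, 2H, 1Cl → 0 − 2 + 1 = -1
2 carbons (C2, C3) meet the condition.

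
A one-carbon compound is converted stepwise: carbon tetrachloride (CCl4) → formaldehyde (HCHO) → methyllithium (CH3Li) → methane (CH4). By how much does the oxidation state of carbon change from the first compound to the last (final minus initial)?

Carbon oxidation states along the series — carbon tetrachloride: +4, formaldehyde: 0, methyllithium: -4, methane: -4.
Net change = -4 − (+4) = -8.

-8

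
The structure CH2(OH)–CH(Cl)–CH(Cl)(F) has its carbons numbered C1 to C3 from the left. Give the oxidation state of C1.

-1

C1 has one bond to C (0), one bond to H (-1), one bond to O (+1), one bond to H (-1).
Oxidation state = 0 − 1 + 1 − 1 = -1.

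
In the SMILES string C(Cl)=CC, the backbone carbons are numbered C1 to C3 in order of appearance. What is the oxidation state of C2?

-1

C2 has a double bond to C (2×0 = 0), one bond to C (0), one bond to H (-1).
Oxidation state = 0 + 0 − 1 = -1.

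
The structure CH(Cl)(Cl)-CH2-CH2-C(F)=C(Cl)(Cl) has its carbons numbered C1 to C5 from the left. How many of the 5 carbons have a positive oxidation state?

Tallying each carbon's bonds:
C1: 1C, 1H, 2Cl → 0 − 1 + 2 = +1
C2: 2C, 2H → 0 − 2 = -2
C3: 2C, 2H → 0 − 2 = -2
C4: 3C, 1F → 0 + 1 = +1
C5: 2C, 2Cl → 0 + 2 = +2
3 carbons (C1, C4, C5) meet the condition.

3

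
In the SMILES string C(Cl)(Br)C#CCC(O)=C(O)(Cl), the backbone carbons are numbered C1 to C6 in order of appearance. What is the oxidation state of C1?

Assign +1 per bond to O/N/halogen, −1 per bond to H or an electropositive element, and 0 per bond to carbon.
C1 has one bond to C (0), one bond to H (-1), one bond to Cl (+1), one bond to Br (+1).
Oxidation state = 0 − 1 + 1 + 1 = +1.

+1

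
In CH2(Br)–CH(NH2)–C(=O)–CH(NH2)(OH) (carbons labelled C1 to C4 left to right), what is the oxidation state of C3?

+2

C3 has one bond to C (0), one bond to C (0), a double bond to O (2×+1 = +2).
Oxidation state = 0 + 0 + 2 = +2.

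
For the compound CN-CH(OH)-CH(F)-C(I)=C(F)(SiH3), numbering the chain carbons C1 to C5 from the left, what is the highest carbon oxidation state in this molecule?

Bonds to more-electronegative neighbours contribute +1 each, bonds to H or metals contribute −1 each, and C–C bonds contribute 0. Tallying each carbon:
C1: 1C, 3N → 0 + 3 = +3
C2: 2C, 1H, 1O → 0 − 1 + 1 = 0
C3: 2C, 1H, 1F → 0 − 1 + 1 = 0
C4: 3C, 1I → 0 + 1 = +1
C5: 2C, 1F, 1Si → 0 + 1 − 1 = 0
The highest value is +3.

+3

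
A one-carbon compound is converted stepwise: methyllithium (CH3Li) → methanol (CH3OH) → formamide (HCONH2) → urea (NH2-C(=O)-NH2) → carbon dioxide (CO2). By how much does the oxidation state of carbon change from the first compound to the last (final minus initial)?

Carbon oxidation states along the series — methyllithium: -4, methanol: -2, formamide: +2, urea: +4, carbon dioxide: +4.
Net change = +4 − (-4) = +8.

+8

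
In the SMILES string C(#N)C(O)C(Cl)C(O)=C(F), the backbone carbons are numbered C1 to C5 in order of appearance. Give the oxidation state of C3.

C3 has one bond to C (0), one bond to C (0), one bond to H (-1), one bond to Cl (+1).
Oxidation state = 0 + 0 − 1 + 1 = 0.

0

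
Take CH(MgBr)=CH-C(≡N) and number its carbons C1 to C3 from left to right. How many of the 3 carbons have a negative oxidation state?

Each bond to a more electronegative atom (O, N, halogen) counts +1, each bond to a less electronegative atom (H, metal, B, Si) counts −1, and each C–C bond counts 0. Tallying each carbon:
C1: 2C, 1H, 1Mg → 0 − 1 − 1 = -2
C2: 3C, 1H → 0 − 1 = -1
C3: 1C, 3N → 0 + 3 = +3
2 carbons (C1, C2) meet the condition.

2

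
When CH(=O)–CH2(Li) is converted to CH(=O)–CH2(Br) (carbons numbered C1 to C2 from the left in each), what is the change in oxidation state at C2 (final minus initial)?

Before: C2 has 1 bond to C, 2 bonds to H, 1 bond to Li → oxidation state -3.
After: C2 has 1 bond to C, 2 bonds to H, 1 bond to Br → oxidation state -1.
Δ = -1 − (-3) = +2, so this is an oxidation at C2.

+2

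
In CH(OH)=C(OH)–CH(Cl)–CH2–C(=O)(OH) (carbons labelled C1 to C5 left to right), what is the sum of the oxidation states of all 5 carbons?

Tallying each carbon's bonds:
C1: 2C, 1H, 1O → 0 − 1 + 1 = 0
C2: 3C, 1O → 0 + 1 = +1
C3: 2C, 1H, 1Cl → 0 − 1 + 1 = 0
C4: 2C, 2H → 0 − 2 = -2
C5: 1C, 3O → 0 + 3 = +3
Sum = 0 + 1 + 0 − 2 + 3 = +2.

+2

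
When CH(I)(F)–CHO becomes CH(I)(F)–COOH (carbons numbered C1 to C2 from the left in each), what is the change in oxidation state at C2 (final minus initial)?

+2

Before: C2 has 1 bond to C, 1 bond to H, 2 bonds to O → oxidation state +1.
After: C2 has 1 bond to C, 3 bonds to O → oxidation state +3.
Δ = +3 − (+1) = +2, so this is an oxidation at C2.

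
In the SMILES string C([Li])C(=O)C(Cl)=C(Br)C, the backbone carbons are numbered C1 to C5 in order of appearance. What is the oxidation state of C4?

C4 has a double bond to C (2×0 = 0), one bond to C (0), one bond to Br (+1).
Oxidation state = 0 + 0 + 1 = +1.

+1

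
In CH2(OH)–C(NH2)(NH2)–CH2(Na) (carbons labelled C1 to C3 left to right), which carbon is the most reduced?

Assign +1 per bond to O/N/halogen, −1 per bond to H or an electropositive element, and 0 per bond to carbon. Tallying each carbon:
C1: 1C, 2H, 1O → 0 − 2 + 1 = -1
C2: 2C, 2N → 0 + 2 = +2
C3: 1C, 2H, 1Na → 0 − 2 − 1 = -3
The most reduced carbon is C3 at -3.

C3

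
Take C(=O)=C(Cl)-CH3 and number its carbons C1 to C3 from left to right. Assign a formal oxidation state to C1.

+2

C1 has a double bond to C (2×0 = 0), a double bond to O (2×+1 = +2).
Oxidation state = 0 + 2 = +2.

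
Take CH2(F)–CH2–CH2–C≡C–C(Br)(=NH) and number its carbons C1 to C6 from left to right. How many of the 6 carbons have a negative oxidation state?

Tallying each carbon's bonds:
C1: 1C, 2H, 1F → 0 − 2 + 1 = -1
C2: 2C, 2H → 0 − 2 = -2
C3: 2C, 2H → 0 − 2 = -2
C4: 4C → 0 = 0
C5: 4C → 0 = 0
C6: 1C, 2N, 1Br → 0 + 2 + 1 = +3
3 carbons (C1, C2, C3) meet the condition.

3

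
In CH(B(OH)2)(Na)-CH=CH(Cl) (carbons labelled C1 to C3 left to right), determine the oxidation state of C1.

Each bond to a more electronegative atom (O, N, halogen) counts +1, each bond to a less electronegative atom (H, metal, B, Si) counts −1, and each C–C bond counts 0.
C1 has one bond to C (0), one bond to H (-1), one bond to B (-1), one bond to Na (-1).
Oxidation state = 0 − 1 − 1 − 1 = -3.

-3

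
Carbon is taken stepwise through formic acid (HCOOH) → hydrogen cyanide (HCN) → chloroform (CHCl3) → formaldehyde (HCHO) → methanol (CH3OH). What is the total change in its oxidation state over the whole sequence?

-4

Carbon oxidation states along the series — formic acid: +2, hydrogen cyanide: +2, chloroform: +2, formaldehyde: 0, methanol: -2.
Net change = -2 − (+2) = -4.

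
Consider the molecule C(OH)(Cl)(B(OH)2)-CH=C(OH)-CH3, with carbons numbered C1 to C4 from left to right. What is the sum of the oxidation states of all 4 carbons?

-2

Count +1 for every bond to an atom more electronegative than carbon and −1 for every bond to one less electronegative; C–C bonds are 0. Tallying each carbon:
C1: 1C, 1O, 1Cl, 1B → 0 + 1 + 1 − 1 = +1
C2: 3C, 1H → 0 − 1 = -1
C3: 3C, 1O → 0 + 1 = +1
C4: 1C, 3H → 0 − 3 = -3
Sum = +1 − 1 + 1 − 3 = -2.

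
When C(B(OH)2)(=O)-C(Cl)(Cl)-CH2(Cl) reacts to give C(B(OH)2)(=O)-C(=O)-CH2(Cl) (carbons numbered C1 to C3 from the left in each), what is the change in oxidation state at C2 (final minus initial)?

Before: C2 has 2 bonds to C, 2 bonds to Cl → oxidation state +2.
After: C2 has 2 bonds to C, 2 bonds to O → oxidation state +2.
Δ = +2 − (+2) = 0, so no net redox change at C2.

0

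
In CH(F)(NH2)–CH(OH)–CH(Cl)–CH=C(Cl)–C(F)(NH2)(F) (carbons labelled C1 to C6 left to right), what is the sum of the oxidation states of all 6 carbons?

Bonds to more-electronegative neighbours contribute +1 each, bonds to H or metals contribute −1 each, and C–C bonds contribute 0. Tallying each carbon:
C1: 1C, 1H, 1N, 1F → 0 − 1 + 1 + 1 = +1
C2: 2C, 1H, 1O → 0 − 1 + 1 = 0
C3: 2C, 1H, 1Cl → 0 − 1 + 1 = 0
C4: 3C, 1H → 0 − 1 = -1
C5: 3C, 1Cl → 0 + 1 = +1
C6: 1C, 1N, 2F → 0 + 1 + 2 = +3
Sum = +1 + 0 + 0 − 1 + 1 + 3 = +4.

+4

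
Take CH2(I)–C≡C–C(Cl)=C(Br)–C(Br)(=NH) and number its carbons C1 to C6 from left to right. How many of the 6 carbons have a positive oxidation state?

3

Tallying each carbon's bonds:
C1: 1C, 2H, 1I → 0 − 2 + 1 = -1
C2: 4C → 0 = 0
C3: 4C → 0 = 0
C4: 3C, 1Cl → 0 + 1 = +1
C5: 3C, 1Br → 0 + 1 = +1
C6: 1C, 2N, 1Br → 0 + 2 + 1 = +3
3 carbons (C4, C5, C6) meet the condition.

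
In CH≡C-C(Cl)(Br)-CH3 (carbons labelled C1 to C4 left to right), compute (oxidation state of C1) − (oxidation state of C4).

C1: 3C, 1H → 0 − 1 = -1
C4: 1C, 3H → 0 − 3 = -3
Difference: -1 − (-3) = +2.

+2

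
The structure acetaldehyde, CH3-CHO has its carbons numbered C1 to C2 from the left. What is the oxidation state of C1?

-3

Count +1 for every bond to an atom more electronegative than carbon and −1 for every bond to one less electronegative; C–C bonds are 0.
C1 has one bond to H (-1), one bond to H (-1), one bond to H (-1), one bond to C (0).
Oxidation state = -1 − 1 − 1 + 0 = -3.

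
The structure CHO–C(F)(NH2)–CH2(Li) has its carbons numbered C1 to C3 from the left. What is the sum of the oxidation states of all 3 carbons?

Tallying each carbon's bonds:
C1: 1C, 1H, 2O → 0 − 1 + 2 = +1
C2: 2C, 1N, 1F → 0 + 1 + 1 = +2
C3: 1C, 2H, 1Li → 0 − 2 − 1 = -3
Sum = +1 + 2 − 3 = 0.

0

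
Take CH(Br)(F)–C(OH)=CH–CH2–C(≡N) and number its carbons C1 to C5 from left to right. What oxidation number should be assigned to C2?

+1

Each bond to a more electronegative atom (O, N, halogen) counts +1, each bond to a less electronegative atom (H, metal, B, Si) counts −1, and each C–C bond counts 0.
C2 has one bond to C (0), a double bond to C (2×0 = 0), one bond to O (+1).
Oxidation state = 0 + 0 + 1 = +1.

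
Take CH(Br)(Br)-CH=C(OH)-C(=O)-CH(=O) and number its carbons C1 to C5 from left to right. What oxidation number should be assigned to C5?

Bonds to more-electronegative neighbours contribute +1 each, bonds to H or metals contribute −1 each, and C–C bonds contribute 0.
C5 has one bond to C (0), one bond to H (-1), a double bond to O (2×+1 = +2).
Oxidation state = 0 − 1 + 2 = +1.

+1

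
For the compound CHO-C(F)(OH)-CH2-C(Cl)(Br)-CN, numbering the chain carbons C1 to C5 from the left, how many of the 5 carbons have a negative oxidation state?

Tallying each carbon's bonds:
C1: 1C, 1H, 2O → 0 − 1 + 2 = +1
C2: 2C, 1O, 1F → 0 + 1 + 1 = +2
C3: 2C, 2H → 0 − 2 = -2
C4: 2C, 1Cl, 1Br → 0 + 1 + 1 = +2
C5: 1C, 3N → 0 + 3 = +3
1 carbon (C3) meets the condition.

1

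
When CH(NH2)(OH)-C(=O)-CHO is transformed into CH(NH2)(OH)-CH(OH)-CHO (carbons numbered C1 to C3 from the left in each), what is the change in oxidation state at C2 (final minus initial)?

Before: C2 has 2 bonds to C, 2 bonds to O → oxidation state +2.
After: C2 has 2 bonds to C, 1 bond to H, 1 bond to O → oxidation state 0.
Δ = 0 − (+2) = -2, so this is a reduction at C2.

-2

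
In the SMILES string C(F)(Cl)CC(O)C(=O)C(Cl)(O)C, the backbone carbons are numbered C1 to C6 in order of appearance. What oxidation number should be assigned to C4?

+2

Each bond to a more electronegative atom (O, N, halogen) counts +1, each bond to a less electronegative atom (H, metal, B, Si) counts −1, and each C–C bond counts 0.
C4 has one bond to C (0), one bond to C (0), a double bond to O (2×+1 = +2).
Oxidation state = 0 + 0 + 2 = +2.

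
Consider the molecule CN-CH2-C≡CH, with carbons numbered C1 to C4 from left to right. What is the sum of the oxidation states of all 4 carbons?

Tallying each carbon's bonds:
C1: 1C, 3N → 0 + 3 = +3
C2: 2C, 2H → 0 − 2 = -2
C3: 4C → 0 = 0
C4: 3C, 1H → 0 − 1 = -1
Sum = +3 − 2 + 0 − 1 = 0.

0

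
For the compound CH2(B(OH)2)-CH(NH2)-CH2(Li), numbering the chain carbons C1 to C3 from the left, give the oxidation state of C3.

Assign +1 per bond to O/N/halogen, −1 per bond to H or an electropositive element, and 0 per bond to carbon.
C3 has one bond to C (0), one bond to H (-1), one bond to H (-1), one bond to Li (-1).
Oxidation state = 0 − 1 − 1 − 1 = -3.

-3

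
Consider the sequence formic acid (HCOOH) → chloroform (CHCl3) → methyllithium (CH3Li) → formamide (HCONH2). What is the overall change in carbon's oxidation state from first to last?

Carbon oxidation states along the series — formic acid: +2, chloroform: +2, methyllithium: -4, formamide: +2.
Net change = +2 − (+2) = 0.

0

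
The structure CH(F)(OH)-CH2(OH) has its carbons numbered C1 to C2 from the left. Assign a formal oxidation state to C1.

C1 has one bond to C (0), one bond to H (-1), one bond to F (+1), one bond to O (+1).
Oxidation state = 0 − 1 + 1 + 1 = +1.

+1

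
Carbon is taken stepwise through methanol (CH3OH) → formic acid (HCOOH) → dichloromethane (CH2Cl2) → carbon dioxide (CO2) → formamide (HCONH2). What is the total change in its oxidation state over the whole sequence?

+4

Carbon oxidation states along the series — methanol: -2, formic acid: +2, dichloromethane: 0, carbon dioxide: +4, formamide: +2.
Net change = +2 − (-2) = +4.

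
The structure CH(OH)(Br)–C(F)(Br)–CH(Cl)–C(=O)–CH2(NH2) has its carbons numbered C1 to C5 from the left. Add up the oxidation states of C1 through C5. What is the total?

Count +1 for every bond to an atom more electronegative than carbon and −1 for every bond to one less electronegative; C–C bonds are 0. Tallying each carbon:
C1: 1C, 1H, 1O, 1Br → 0 − 1 + 1 + 1 = +1
C2: 2C, 1F, 1Br → 0 + 1 + 1 = +2
C3: 2C, 1H, 1Cl → 0 − 1 + 1 = 0
C4: 2C, 2O → 0 + 2 = +2
C5: 1C, 2H, 1N → 0 − 2 + 1 = -1
Sum = +1 + 2 + 0 + 2 − 1 = +4.

+4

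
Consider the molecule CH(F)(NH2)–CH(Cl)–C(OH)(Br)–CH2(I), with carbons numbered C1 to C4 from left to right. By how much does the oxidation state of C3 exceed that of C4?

C3: 2C, 1O, 1Br → 0 + 1 + 1 = +2
C4: 1C, 2H, 1I → 0 − 2 + 1 = -1
Difference: +2 − (-1) = +3.

+3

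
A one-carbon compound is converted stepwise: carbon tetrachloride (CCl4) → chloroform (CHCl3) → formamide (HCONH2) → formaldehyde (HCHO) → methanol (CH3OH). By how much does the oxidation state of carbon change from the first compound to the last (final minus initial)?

Carbon oxidation states along the series — carbon tetrachloride: +4, chloroform: +2, formamide: +2, formaldehyde: 0, methanol: -2.
Net change = -2 − (+4) = -6.

-6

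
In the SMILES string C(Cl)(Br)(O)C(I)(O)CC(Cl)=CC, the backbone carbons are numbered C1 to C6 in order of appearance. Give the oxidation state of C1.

C1 has one bond to C (0), one bond to Cl (+1), one bond to Br (+1), one bond to O (+1).
Oxidation state = 0 + 1 + 1 + 1 = +3.

+3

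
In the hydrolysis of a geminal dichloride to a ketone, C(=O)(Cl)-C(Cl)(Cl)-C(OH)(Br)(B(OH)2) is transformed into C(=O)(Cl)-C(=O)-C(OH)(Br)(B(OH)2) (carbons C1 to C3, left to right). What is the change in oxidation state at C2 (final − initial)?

0

Before: C2 has 2 bonds to C, 2 bonds to Cl → oxidation state +2.
After: C2 has 2 bonds to C, 2 bonds to O → oxidation state +2.
Δ = +2 − (+2) = 0, so no net redox change at C2.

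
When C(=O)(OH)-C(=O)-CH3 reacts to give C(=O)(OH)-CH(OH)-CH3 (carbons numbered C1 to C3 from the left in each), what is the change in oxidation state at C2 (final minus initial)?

-2

Before: C2 has 2 bonds to C, 2 bonds to O → oxidation state +2.
After: C2 has 2 bonds to C, 1 bond to H, 1 bond to O → oxidation state 0.
Δ = 0 − (+2) = -2, so this is a reduction at C2.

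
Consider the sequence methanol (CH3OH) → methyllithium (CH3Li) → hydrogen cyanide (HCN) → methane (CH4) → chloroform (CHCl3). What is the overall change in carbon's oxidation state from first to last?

+4

Carbon oxidation states along the series — methanol: -2, methyllithium: -4, hydrogen cyanide: +2, methane: -4, chloroform: +2.
Net change = +2 − (-2) = +4.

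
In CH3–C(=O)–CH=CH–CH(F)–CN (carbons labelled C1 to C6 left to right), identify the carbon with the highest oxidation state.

C6

Each bond to a more electronegative atom (O, N, halogen) counts +1, each bond to a less electronegative atom (H, metal, B, Si) counts −1, and each C–C bond counts 0. Tallying each carbon:
C1: 1C, 3H → 0 − 3 = -3
C2: 2C, 2O → 0 + 2 = +2
C3: 3C, 1H → 0 − 1 = -1
C4: 3C, 1H → 0 − 1 = -1
C5: 2C, 1H, 1F → 0 − 1 + 1 = 0
C6: 1C, 3N → 0 + 3 = +3
The most oxidised carbon is C6 at +3.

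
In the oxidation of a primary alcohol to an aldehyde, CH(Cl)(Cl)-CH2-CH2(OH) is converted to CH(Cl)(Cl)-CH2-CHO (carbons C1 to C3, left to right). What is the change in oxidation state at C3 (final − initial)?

Before: C3 has 1 bond to C, 2 bonds to H, 1 bond to O → oxidation state -1.
After: C3 has 1 bond to C, 1 bond to H, 2 bonds to O → oxidation state +1.
Δ = +1 − (-1) = +2, so this is an oxidation at C3.

+2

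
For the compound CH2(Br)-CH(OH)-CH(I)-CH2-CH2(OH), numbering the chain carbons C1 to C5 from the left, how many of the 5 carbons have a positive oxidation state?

0

Assign +1 per bond to O/N/halogen, −1 per bond to H or an electropositive element, and 0 per bond to carbon. Tallying each carbon:
C1: 1C, 2H, 1Br → 0 − 2 + 1 = -1
C2: 2C, 1H, 1O → 0 − 1 + 1 = 0
C3: 2C, 1H, 1I → 0 − 1 + 1 = 0
C4: 2C, 2H → 0 − 2 = -2
C5: 1C, 2H, 1O → 0 − 2 + 1 = -1
0 carbons meet the condition.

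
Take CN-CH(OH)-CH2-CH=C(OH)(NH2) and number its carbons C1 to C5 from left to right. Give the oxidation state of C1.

Each bond to a more electronegative atom (O, N, halogen) counts +1, each bond to a less electronegative atom (H, metal, B, Si) counts −1, and each C–C bond counts 0.
C1 has one bond to C (0), a triple bond to N (3×+1 = +3).
Oxidation state = 0 + 3 = +3.

+3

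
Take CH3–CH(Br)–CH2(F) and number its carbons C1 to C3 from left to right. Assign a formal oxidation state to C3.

-1

C3 has one bond to C (0), one bond to H (-1), one bond to H (-1), one bond to F (+1).
Oxidation state = 0 − 1 − 1 + 1 = -1.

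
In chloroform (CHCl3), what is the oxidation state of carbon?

+2

The carbon has one bond to H (-1), one bond to Cl (+1), one bond to Cl (+1), one bond to Cl (+1).
Oxidation state = -1 + 1 + 1 + 1 = +2.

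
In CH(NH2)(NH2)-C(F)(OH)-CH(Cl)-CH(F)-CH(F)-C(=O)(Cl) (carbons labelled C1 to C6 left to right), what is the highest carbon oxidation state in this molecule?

+3

Count +1 for every bond to an atom more electronegative than carbon and −1 for every bond to one less electronegative; C–C bonds are 0. Tallying each carbon:
C1: 1C, 1H, 2N → 0 − 1 + 2 = +1
C2: 2C, 1O, 1F → 0 + 1 + 1 = +2
C3: 2C, 1H, 1Cl → 0 − 1 + 1 = 0
C4: 2C, 1H, 1F → 0 − 1 + 1 = 0
C5: 2C, 1H, 1F → 0 − 1 + 1 = 0
C6: 1C, 2O, 1Cl → 0 + 2 + 1 = +3
The highest value is +3.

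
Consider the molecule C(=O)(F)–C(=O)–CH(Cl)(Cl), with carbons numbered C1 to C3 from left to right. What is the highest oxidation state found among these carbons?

Tallying each carbon's bonds:
C1: 1C, 2O, 1F → 0 + 2 + 1 = +3
C2: 2C, 2O → 0 + 2 = +2
C3: 1C, 1H, 2Cl → 0 − 1 + 2 = +1
The highest value is +3.

+3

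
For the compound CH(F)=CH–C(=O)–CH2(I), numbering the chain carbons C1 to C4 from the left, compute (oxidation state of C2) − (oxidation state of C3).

C2: 3C, 1H → 0 − 1 = -1
C3: 2C, 2O → 0 + 2 = +2
Difference: -1 − (+2) = -3.

-3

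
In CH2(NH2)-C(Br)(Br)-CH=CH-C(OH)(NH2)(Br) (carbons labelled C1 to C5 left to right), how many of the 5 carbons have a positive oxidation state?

2

Bonds to more-electronegative neighbours contribute +1 each, bonds to H or metals contribute −1 each, and C–C bonds contribute 0. Tallying each carbon:
C1: 1C, 2H, 1N → 0 − 2 + 1 = -1
C2: 2C, 2Br → 0 + 2 = +2
C3: 3C, 1H → 0 − 1 = -1
C4: 3C, 1H → 0 − 1 = -1
C5: 1C, 1O, 1N, 1Br → 0 + 1 + 1 + 1 = +3
2 carbons (C2, C5) meet the condition.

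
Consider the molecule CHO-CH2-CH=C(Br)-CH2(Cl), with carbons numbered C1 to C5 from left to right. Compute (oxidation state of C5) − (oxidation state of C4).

-2

C5: 1C, 2H, 1Cl → 0 − 2 + 1 = -1
C4: 3C, 1Br → 0 + 1 = +1
Difference: -1 − (+1) = -2.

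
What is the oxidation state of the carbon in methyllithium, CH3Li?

The carbon has one bond to H (-1), one bond to H (-1), one bond to H (-1), one bond to Li (-1).
Oxidation state = -1 − 1 − 1 − 1 = -4.

-4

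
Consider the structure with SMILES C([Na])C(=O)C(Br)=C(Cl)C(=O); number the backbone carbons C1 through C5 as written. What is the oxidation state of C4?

C4 has a double bond to C (2×0 = 0), one bond to C (0), one bond to Cl (+1).
Oxidation state = 0 + 0 + 1 = +1.

+1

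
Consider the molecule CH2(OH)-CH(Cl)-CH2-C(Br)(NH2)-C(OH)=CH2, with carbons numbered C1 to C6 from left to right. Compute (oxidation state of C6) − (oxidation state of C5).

-3

C6: 2C, 2H → 0 − 2 = -2
C5: 3C, 1O → 0 + 1 = +1
Difference: -2 − (+1) = -3.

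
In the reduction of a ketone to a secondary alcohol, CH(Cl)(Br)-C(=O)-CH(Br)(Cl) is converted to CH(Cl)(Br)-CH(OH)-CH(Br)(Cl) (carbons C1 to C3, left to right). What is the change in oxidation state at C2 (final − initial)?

-2

Before: C2 has 2 bonds to C, 2 bonds to O → oxidation state +2.
After: C2 has 2 bonds to C, 1 bond to H, 1 bond to O → oxidation state 0.
Δ = 0 − (+2) = -2, so this is a reduction at C2.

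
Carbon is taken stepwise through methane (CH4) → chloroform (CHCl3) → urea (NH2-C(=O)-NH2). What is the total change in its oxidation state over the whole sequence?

Carbon oxidation states along the series — methane: -4, chloroform: +2, urea: +4.
Net change = +4 − (-4) = +8.

+8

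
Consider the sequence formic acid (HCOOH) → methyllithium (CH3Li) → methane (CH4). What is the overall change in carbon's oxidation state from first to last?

-6

Carbon oxidation states along the series — formic acid: +2, methyllithium: -4, methane: -4.
Net change = -4 − (+2) = -6.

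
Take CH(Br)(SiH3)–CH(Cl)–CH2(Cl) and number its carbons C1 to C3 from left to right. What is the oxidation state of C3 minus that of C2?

C3: 1C, 2H, 1Cl → 0 − 2 + 1 = -1
C2: 2C, 1H, 1Cl → 0 − 1 + 1 = 0
Difference: -1 − (0) = -1.

-1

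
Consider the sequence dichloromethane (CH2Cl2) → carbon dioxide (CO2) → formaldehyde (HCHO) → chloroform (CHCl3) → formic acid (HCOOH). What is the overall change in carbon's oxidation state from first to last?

Carbon oxidation states along the series — dichloromethane: 0, carbon dioxide: +4, formaldehyde: 0, chloroform: +2, formic acid: +2.
Net change = +2 − (0) = +2.

+2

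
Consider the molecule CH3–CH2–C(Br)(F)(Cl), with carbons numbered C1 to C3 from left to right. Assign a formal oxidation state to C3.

+3

Count +1 for every bond to an atom more electronegative than carbon and −1 for every bond to one less electronegative; C–C bonds are 0.
C3 has one bond to C (0), one bond to Br (+1), one bond to F (+1), one bond to Cl (+1).
Oxidation state = 0 + 1 + 1 + 1 = +3.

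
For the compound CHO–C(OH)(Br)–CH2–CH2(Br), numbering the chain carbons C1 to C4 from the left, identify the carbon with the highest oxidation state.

C2

Each bond to a more electronegative atom (O, N, halogen) counts +1, each bond to a less electronegative atom (H, metal, B, Si) counts −1, and each C–C bond counts 0. Tallying each carbon:
C1: 1C, 1H, 2O → 0 − 1 + 2 = +1
C2: 2C, 1O, 1Br → 0 + 1 + 1 = +2
C3: 2C, 2H → 0 − 2 = -2
C4: 1C, 2H, 1Br → 0 − 2 + 1 = -1
The most oxidised carbon is C2 at +2.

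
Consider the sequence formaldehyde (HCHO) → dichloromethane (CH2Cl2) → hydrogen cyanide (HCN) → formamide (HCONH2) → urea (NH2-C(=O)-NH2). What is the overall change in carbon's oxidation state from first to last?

Carbon oxidation states along the series — formaldehyde: 0, dichloromethane: 0, hydrogen cyanide: +2, formamide: +2, urea: +4.
Net change = +4 − (0) = +4.

+4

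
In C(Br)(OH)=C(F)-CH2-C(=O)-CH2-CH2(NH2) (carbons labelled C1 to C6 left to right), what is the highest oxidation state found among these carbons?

+2

Bonds to more-electronegative neighbours contribute +1 each, bonds to H or metals contribute −1 each, and C–C bonds contribute 0. Tallying each carbon:
C1: 2C, 1O, 1Br → 0 + 1 + 1 = +2
C2: 3C, 1F → 0 + 1 = +1
C3: 2C, 2H → 0 − 2 = -2
C4: 2C, 2O → 0 + 2 = +2
C5: 2C, 2H → 0 − 2 = -2
C6: 1C, 2H, 1N → 0 − 2 + 1 = -1
The highest value is +2.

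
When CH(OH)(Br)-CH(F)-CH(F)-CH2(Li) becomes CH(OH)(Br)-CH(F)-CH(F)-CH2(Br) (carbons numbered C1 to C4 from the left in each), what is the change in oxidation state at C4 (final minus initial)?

Before: C4 has 1 bond to C, 2 bonds to H, 1 bond to Li → oxidation state -3.
After: C4 has 1 bond to C, 2 bonds to H, 1 bond to Br → oxidation state -1.
Δ = -1 − (-3) = +2, so this is an oxidation at C4.

+2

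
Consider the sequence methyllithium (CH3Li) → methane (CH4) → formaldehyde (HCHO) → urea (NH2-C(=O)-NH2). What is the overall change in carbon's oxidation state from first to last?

+8

Carbon oxidation states along the series — methyllithium: -4, methane: -4, formaldehyde: 0, urea: +4.
Net change = +4 − (-4) = +8.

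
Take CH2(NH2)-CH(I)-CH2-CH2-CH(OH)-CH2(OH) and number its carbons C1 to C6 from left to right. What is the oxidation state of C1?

Bonds to more-electronegative neighbours contribute +1 each, bonds to H or metals contribute −1 each, and C–C bonds contribute 0.
C1 has one bond to C (0), one bond to H (-1), one bond to H (-1), one bond to N (+1).
Oxidation state = 0 − 1 − 1 + 1 = -1.

-1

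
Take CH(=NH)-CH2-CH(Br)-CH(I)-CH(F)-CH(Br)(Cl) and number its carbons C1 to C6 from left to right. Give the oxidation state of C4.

0

C4 has one bond to C (0), one bond to C (0), one bond to H (-1), one bond to I (+1).
Oxidation state = 0 + 0 − 1 + 1 = 0.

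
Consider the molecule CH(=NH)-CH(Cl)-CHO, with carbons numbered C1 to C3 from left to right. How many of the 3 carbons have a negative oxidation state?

Tallying each carbon's bonds:
C1: 1C, 1H, 2N → 0 − 1 + 2 = +1
C2: 2C, 1H, 1Cl → 0 − 1 + 1 = 0
C3: 1C, 1H, 2O → 0 − 1 + 2 = +1
0 carbons meet the condition.

0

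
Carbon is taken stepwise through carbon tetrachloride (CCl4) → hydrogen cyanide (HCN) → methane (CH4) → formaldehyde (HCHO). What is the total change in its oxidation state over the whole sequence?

-4

Carbon oxidation states along the series — carbon tetrachloride: +4, hydrogen cyanide: +2, methane: -4, formaldehyde: 0.
Net change = 0 − (+4) = -4.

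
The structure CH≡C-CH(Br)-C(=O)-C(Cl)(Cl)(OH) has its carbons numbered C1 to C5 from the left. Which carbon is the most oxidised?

Tallying each carbon's bonds:
C1: 3C, 1H → 0 − 1 = -1
C2: 4C → 0 = 0
C3: 2C, 1H, 1Br → 0 − 1 + 1 = 0
C4: 2C, 2O → 0 + 2 = +2
C5: 1C, 1O, 2Cl → 0 + 1 + 2 = +3
The most oxidised carbon is C5 at +3.

C5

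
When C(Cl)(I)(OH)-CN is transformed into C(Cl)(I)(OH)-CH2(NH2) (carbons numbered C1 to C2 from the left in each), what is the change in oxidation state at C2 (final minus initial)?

-4

Before: C2 has 1 bond to C, 3 bonds to N → oxidation state +3.
After: C2 has 1 bond to C, 2 bonds to H, 1 bond to N → oxidation state -1.
Δ = -1 − (+3) = -4, so this is a reduction at C2.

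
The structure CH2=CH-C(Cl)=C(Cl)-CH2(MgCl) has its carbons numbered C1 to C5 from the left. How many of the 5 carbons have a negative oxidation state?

3

Tallying each carbon's bonds:
C1: 2C, 2H → 0 − 2 = -2
C2: 3C, 1H → 0 − 1 = -1
C3: 3C, 1Cl → 0 + 1 = +1
C4: 3C, 1Cl → 0 + 1 = +1
C5: 1C, 2H, 1Mg → 0 − 2 − 1 = -3
3 carbons (C1, C2, C5) meet the condition.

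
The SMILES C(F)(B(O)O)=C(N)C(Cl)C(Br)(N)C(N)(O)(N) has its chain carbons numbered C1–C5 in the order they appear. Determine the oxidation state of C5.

C5 has one bond to C (0), one bond to N (+1), one bond to O (+1), one bond to N (+1).
Oxidation state = 0 + 1 + 1 + 1 = +3.

+3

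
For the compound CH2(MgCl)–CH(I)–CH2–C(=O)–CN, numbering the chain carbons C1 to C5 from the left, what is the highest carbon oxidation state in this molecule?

+3

Assign +1 per bond to O/N/halogen, −1 per bond to H or an electropositive element, and 0 per bond to carbon. Tallying each carbon:
C1: 1C, 2H, 1Mg → 0 − 2 − 1 = -3
C2: 2C, 1H, 1I → 0 − 1 + 1 = 0
C3: 2C, 2H → 0 − 2 = -2
C4: 2C, 2O → 0 + 2 = +2
C5: 1C, 3N → 0 + 3 = +3
The highest value is +3.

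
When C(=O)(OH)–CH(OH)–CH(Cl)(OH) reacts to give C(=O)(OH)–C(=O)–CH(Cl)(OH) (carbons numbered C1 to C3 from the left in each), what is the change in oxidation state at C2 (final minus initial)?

+2

Before: C2 has 2 bonds to C, 1 bond to H, 1 bond to O → oxidation state 0.
After: C2 has 2 bonds to C, 2 bonds to O → oxidation state +2.
Δ = +2 − (0) = +2, so this is an oxidation at C2.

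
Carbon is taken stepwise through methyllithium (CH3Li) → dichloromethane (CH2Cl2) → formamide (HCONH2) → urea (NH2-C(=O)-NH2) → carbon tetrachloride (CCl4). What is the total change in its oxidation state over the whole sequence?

Carbon oxidation states along the series — methyllithium: -4, dichloromethane: 0, formamide: +2, urea: +4, carbon tetrachloride: +4.
Net change = +4 − (-4) = +8.

+8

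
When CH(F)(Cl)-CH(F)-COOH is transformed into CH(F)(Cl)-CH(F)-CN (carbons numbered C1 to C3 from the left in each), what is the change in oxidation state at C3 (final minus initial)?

Before: C3 has 1 bond to C, 3 bonds to O → oxidation state +3.
After: C3 has 1 bond to C, 3 bonds to N → oxidation state +3.
Δ = +3 − (+3) = 0, so no net redox change at C3.

0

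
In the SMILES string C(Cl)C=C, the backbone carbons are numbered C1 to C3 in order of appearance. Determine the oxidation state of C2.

Each bond to a more electronegative atom (O, N, halogen) counts +1, each bond to a less electronegative atom (H, metal, B, Si) counts −1, and each C–C bond counts 0.
C2 has one bond to C (0), a double bond to C (2×0 = 0), one bond to H (-1).
Oxidation state = 0 + 0 − 1 = -1.

-1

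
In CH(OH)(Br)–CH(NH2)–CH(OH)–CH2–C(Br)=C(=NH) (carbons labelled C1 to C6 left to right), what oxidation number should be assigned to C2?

0

Each bond to a more electronegative atom (O, N, halogen) counts +1, each bond to a less electronegative atom (H, metal, B, Si) counts −1, and each C–C bond counts 0.
C2 has one bond to C (0), one bond to C (0), one bond to H (-1), one bond to N (+1).
Oxidation state = 0 + 0 − 1 + 1 = 0.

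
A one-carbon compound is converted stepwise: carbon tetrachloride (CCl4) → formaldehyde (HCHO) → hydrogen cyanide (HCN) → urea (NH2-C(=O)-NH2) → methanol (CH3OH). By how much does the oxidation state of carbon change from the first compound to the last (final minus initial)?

-6

Carbon oxidation states along the series — carbon tetrachloride: +4, formaldehyde: 0, hydrogen cyanide: +2, urea: +4, methanol: -2.
Net change = -2 − (+4) = -6.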